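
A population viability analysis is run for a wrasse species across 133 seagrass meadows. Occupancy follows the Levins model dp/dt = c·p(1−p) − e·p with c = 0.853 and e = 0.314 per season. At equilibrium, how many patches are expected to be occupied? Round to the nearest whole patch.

p* = 1 − e/c = 1 − 0.314/0.853 = 0.6319.
Expected occupied patches = N × p* = 133 × 0.6319 = 84.04 ≈ 84.

84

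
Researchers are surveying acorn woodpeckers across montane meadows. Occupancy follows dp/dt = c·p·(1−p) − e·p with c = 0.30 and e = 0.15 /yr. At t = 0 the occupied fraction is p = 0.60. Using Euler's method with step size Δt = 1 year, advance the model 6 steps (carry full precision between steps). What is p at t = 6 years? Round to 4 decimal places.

Update rule: p ← p + [c·p·(1−p) − e·p]·Δt with Δt = 1.
p: 0.60000 → 0.58200  (Δp = -0.01800)
p: 0.58200 → 0.56768  (Δp = -0.01432)
p: 0.56768 → 0.55616  (Δp = -0.01153)
p: 0.55616 → 0.54679  (Δp = -0.00937)
p: 0.54679 → 0.53911  (Δp = -0.00767)
p: 0.53911 → 0.53279  (Δp = -0.00633)

0.5328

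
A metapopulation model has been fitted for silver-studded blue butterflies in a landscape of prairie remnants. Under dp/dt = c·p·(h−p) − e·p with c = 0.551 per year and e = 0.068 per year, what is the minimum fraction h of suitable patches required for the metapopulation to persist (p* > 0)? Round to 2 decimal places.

0.12

p* = h − e/c is positive only when h > e/c.
h_min = e/c = 0.068/0.551 = 0.1234.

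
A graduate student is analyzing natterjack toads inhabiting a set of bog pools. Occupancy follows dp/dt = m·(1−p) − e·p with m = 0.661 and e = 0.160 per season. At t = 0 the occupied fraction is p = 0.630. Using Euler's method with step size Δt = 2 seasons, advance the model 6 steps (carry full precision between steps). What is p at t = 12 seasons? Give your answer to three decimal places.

0.793

Update rule: p ← p + [m·(1−p) − e·p]·Δt with Δt = 2.
t = 2: p = 0.63000 + (+0.28754) = 0.91754
t = 4: p = 0.91754 + (-0.18460) = 0.73294
t = 6: p = 0.73294 + (+0.11851) = 0.85145
t = 8: p = 0.85145 + (-0.07609) = 0.77537
t = 10: p = 0.77537 + (+0.04885) = 0.82421
t = 12: p = 0.82421 + (-0.03136) = 0.79285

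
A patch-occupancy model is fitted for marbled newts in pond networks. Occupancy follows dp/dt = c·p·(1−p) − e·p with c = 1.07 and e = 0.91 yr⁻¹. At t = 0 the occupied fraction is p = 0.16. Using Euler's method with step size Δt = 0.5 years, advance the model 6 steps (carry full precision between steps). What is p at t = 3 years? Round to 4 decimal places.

Update rule: p ← p + [c·p·(1−p) − e·p]·Δt with Δt = 0.5.
  1  |  dp/dt·Δt = -0.000896  |  p_1 = 0.159104
  2  |  dp/dt·Δt = -0.000815  |  p_2 = 0.158289
  3  |  dp/dt·Δt = -0.000742  |  p_3 = 0.157548
  4  |  dp/dt·Δt = -0.000676  |  p_4 = 0.156872
  5  |  dp/dt·Δt = -0.000616  |  p_5 = 0.156256
  6  |  dp/dt·Δt = -0.000562  |  p_6 = 0.155694

0.1557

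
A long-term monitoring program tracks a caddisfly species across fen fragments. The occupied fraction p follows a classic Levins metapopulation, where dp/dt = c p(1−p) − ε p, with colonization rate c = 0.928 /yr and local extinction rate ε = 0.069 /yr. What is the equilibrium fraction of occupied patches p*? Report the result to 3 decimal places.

0.926

At equilibrium, colonization balances extinction: c·p*·(1−p*) = ε·p*.
So p* = 1 − ε/c = 1 − 0.069/0.928 = 1 − 0.0744 = 0.9256.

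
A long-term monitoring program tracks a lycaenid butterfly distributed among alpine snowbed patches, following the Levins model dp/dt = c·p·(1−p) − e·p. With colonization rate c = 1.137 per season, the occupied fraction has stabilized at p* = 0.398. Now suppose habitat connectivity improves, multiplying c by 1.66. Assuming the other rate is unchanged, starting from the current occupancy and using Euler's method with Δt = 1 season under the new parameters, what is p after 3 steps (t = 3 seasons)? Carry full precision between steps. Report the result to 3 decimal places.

Balance c(1−p*) = e gives e = 1.137×(1 − 0.39800) = 0.68447.
Starting from p₀ = 0.39800; update p ← p + (dp/dt)·Δt with the new parameters.
t = 1: p = 0.39800 + (+0.17980) = 0.57780
t = 2: p = 0.57780 + (+0.06494) = 0.64274
t = 3: p = 0.64274 + (-0.00654) = 0.63620

0.636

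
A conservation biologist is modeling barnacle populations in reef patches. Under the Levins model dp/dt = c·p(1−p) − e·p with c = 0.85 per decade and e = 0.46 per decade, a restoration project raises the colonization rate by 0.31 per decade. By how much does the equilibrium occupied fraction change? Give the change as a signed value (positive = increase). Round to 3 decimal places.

Before: p* = 1 − 0.46/0.85 = 0.4588.
After the change, c = 1.16, e = 0.46, so p* = 1 − 0.46/1.16 = 0.6034.
Δp* = 0.6034 − 0.4588 = +0.1446.

0.145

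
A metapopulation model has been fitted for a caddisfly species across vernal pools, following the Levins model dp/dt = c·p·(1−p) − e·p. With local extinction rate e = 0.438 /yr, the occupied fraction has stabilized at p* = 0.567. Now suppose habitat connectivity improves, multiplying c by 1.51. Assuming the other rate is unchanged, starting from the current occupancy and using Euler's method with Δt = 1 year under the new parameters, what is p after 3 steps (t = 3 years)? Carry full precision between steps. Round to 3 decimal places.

0.713

Balance c(1−p*) = e gives c = e/(1 − 0.56700) = 0.438/0.43300 = 1.01155.
Starting from p₀ = 0.56700; update p ← p + (dp/dt)·Δt with the new parameters.
p: 0.56700 → 0.69366  (Δp = +0.12666)
p: 0.69366 → 0.71441  (Δp = +0.02075)
p: 0.71441 → 0.71314  (Δp = -0.00127)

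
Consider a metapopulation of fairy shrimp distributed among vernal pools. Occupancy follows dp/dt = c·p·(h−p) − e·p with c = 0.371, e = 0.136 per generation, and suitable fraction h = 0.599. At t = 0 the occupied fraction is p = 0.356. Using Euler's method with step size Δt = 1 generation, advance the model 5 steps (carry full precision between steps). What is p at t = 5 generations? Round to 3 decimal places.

0.297

Update rule: p ← p + [c·p·(h−p) − e·p]·Δt with Δt = 1.
  1  |  dp/dt·Δt = -0.016322  |  p_1 = 0.339678
  2  |  dp/dt·Δt = -0.013516  |  p_2 = 0.326162
  3  |  dp/dt·Δt = -0.011343  |  p_3 = 0.314819
  4  |  dp/dt·Δt = -0.009624  |  p_4 = 0.305195
  5  |  dp/dt·Δt = -0.008240  |  p_5 = 0.296956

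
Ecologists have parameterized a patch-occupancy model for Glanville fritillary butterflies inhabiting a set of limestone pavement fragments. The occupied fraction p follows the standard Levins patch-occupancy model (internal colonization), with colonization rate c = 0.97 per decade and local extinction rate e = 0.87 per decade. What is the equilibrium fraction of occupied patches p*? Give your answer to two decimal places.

At equilibrium, colonization balances extinction: c·p*·(1−p*) = e·p*.
So p* = 1 − e/c = 1 − 0.87/0.97 = 1 − 0.8969 = 0.1031.

0.10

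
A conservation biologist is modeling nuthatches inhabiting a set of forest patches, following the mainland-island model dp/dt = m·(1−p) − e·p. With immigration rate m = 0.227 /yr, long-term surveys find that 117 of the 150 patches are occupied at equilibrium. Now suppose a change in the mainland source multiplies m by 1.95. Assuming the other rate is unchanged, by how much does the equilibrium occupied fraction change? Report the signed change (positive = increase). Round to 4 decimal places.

Observed p* = 117/150 = 0.78000.
Balance m(1−p*) = e·p* gives e = m(1−p*)/p* = 0.227×0.22000/0.78000 = 0.06403.
New p* = m/(m+e) = 0.44265/(0.44265+0.06403) = 0.87363.
Δp* = 0.87363 − 0.78000 = +0.09363.

0.0936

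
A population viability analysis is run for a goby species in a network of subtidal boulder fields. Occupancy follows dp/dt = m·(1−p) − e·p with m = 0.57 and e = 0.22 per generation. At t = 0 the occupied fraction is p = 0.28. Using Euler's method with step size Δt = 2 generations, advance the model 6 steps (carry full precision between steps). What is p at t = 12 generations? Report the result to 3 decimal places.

0.705

Update rule: p ← p + [m·(1−p) − e·p]·Δt with Δt = 2.
t = 2: p = 0.28000 + (+0.69760) = 0.97760
t = 4: p = 0.97760 + (-0.40461) = 0.57299
t = 6: p = 0.57299 + (+0.23467) = 0.80766
t = 8: p = 0.80766 + (-0.13611) = 0.67155
t = 10: p = 0.67155 + (+0.07894) = 0.75050
t = 12: p = 0.75050 + (-0.04579) = 0.70471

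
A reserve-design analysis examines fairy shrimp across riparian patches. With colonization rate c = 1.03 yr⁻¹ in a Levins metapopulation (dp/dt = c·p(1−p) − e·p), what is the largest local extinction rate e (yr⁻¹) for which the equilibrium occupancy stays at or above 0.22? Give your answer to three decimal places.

1 − e/c ≥ 0.22 ⇒ e ≤ c(1 − 0.22) = 1.03 × 0.7800.
e_max = 0.8034.

0.803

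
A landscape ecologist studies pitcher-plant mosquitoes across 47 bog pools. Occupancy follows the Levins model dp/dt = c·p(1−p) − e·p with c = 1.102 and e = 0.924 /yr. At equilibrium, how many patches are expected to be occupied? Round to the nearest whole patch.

p* = 1 − e/c = 1 − 0.924/1.102 = 0.1615.
Expected occupied patches = N × p* = 47 × 0.1615 = 7.59 ≈ 8.

8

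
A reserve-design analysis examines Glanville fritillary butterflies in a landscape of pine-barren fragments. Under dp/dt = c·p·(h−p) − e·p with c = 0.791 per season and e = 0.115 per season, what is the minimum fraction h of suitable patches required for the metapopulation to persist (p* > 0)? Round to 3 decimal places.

p* = h − e/c is positive only when h > e/c.
h_min = e/c = 0.115/0.791 = 0.1454.

0.145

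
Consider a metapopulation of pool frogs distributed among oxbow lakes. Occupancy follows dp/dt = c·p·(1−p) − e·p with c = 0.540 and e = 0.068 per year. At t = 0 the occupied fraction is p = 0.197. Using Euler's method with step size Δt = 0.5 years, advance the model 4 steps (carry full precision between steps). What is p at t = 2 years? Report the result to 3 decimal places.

0.365

Update rule: p ← p + [c·p·(1−p) − e·p]·Δt with Δt = 0.5.
  1  |  dp/dt·Δt = +0.036014  |  p_1 = 0.233014
  2  |  dp/dt·Δt = +0.040331  |  p_2 = 0.273345
  3  |  dp/dt·Δt = +0.044336  |  p_3 = 0.317681
  4  |  dp/dt·Δt = +0.047724  |  p_4 = 0.365405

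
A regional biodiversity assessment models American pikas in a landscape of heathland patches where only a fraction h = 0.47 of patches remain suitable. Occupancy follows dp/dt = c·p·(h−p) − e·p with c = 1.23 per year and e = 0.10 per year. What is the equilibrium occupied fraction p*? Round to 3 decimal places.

Setting dp/dt = 0 and dividing by p* gives c·(h−p*) = e.
So p* = h − e/c = 0.47 − 0.10/1.23 = 0.47 − 0.0813 = 0.3887.

0.389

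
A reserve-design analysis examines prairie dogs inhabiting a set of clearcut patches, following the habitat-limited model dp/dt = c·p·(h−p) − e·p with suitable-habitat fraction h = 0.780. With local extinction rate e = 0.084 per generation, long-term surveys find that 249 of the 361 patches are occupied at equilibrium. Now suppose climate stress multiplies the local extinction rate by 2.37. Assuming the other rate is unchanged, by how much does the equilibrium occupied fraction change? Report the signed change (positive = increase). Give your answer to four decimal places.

-0.1236

Observed p* = 249/361 = 0.68975.
Balance c(h−p*) = e gives c = e/(0.78 − 0.68975) = 0.084/0.09025 = 0.93075.
New p* = 0.78 − e/c = 0.78 − 0.19908/0.93075 = 0.56611.
Δp* = 0.56611 − 0.68975 = -0.12364.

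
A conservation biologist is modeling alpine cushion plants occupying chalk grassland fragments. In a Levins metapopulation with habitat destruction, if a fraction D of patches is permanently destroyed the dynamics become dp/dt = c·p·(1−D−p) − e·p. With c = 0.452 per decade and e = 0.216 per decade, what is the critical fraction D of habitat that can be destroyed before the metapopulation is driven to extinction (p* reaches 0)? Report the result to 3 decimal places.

0.522

The nontrivial equilibrium is p* = (1−D) − e/c; extinction occurs when this hits zero.
So D_crit = 1 − e/c = 1 − 0.216/0.452 = 1 − 0.4779 = 0.5221.
This equals the undisturbed p*, a classic result of Lande's extension.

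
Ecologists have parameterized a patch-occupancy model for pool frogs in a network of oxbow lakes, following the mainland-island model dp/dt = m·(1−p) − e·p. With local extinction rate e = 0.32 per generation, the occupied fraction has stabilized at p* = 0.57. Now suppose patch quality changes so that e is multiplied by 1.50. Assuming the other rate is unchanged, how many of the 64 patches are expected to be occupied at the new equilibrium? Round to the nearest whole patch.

Balance m(1−p*) = e·p* gives m = e·p*/(1−p*) = 0.32×0.57000/0.43000 = 0.42419.
New p* = m/(m+e) = 0.42419/(0.42419+0.48000) = 0.46914.
Expected occupied = 64 × 0.46914 = 30.02 ≈ 30.

30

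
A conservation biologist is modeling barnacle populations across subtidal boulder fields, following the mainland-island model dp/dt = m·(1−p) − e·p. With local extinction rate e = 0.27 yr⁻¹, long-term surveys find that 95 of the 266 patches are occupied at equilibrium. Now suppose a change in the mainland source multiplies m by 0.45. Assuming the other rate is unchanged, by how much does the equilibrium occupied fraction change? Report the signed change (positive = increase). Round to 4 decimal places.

Observed p* = 95/266 = 0.35714.
Balance m(1−p*) = e·p* gives m = e·p*/(1−p*) = 0.27×0.35714/0.64286 = 0.15000.
New p* = m/(m+e) = 0.06750/(0.06750+0.27000) = 0.20000.
Δp* = 0.20000 − 0.35714 = -0.15714.

-0.1571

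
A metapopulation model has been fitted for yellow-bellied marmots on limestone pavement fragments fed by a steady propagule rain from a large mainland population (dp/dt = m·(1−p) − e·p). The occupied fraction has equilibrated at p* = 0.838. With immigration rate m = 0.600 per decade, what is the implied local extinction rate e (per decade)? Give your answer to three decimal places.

0.116

At equilibrium m(1−p*) = e·p*, so e = m(1−p*)/p*.
e = 0.600 × 0.1620 / 0.838 = 0.1160.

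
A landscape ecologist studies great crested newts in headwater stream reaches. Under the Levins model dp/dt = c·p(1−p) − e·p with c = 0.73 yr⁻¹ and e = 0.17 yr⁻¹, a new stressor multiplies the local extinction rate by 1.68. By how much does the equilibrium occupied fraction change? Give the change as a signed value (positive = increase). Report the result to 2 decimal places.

Before: p* = 1 − 0.17/0.73 = 0.7671.
After the change, c = 0.73, e = 0.2856, so p* = 1 − 0.2856/0.73 = 0.6088.
Δp* = 0.6088 − 0.7671 = -0.1584.

-0.16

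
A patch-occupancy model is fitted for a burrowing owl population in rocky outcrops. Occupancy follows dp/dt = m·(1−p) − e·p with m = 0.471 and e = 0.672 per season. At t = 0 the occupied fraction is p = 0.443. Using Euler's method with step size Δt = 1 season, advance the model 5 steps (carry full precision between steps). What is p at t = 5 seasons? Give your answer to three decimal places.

0.412

Update rule: p ← p + [m·(1−p) − e·p]·Δt with Δt = 1.
step 1: Δp = -0.03535, p = 0.40765
step 2: Δp = +0.00505, p = 0.41271
step 3: Δp = -0.00072, p = 0.41198
step 4: Δp = +0.00010, p = 0.41209
step 5: Δp = -0.00001, p = 0.41207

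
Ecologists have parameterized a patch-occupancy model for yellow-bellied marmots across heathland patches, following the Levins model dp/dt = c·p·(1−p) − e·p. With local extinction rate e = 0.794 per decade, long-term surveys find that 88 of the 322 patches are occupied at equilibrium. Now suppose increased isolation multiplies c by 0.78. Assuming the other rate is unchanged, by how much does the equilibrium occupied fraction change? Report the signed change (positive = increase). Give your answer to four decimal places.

Observed p* = 88/322 = 0.27329.
Balance c(1−p*) = e gives c = e/(1 − 0.27329) = 0.794/0.72671 = 1.09260.
New p* = 1 − e/c = 1 − 0.79400/0.85223 = 0.06833.
Δp* = 0.06833 − 0.27329 = -0.20496.

-0.2050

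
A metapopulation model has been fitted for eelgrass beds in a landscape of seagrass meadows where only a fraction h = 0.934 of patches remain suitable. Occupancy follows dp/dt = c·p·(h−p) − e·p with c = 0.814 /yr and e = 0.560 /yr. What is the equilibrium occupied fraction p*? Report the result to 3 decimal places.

Setting dp/dt = 0 and dividing by p* gives c·(h−p*) = e.
So p* = h − e/c = 0.934 − 0.560/0.814 = 0.934 − 0.6880 = 0.2460.

0.246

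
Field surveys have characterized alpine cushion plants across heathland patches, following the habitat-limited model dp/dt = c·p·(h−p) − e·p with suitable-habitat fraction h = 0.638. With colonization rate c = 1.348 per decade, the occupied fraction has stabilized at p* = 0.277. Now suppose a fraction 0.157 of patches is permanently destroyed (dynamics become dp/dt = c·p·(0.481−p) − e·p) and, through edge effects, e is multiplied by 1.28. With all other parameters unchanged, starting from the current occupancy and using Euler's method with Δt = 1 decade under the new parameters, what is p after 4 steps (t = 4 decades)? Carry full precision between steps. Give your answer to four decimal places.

Balance c(h−p*) = e gives e = 1.348×(0.638 − 0.27700) = 0.48663.
Starting from p₀ = 0.27700; update p ← p + (dp/dt)·Δt with the new parameters.
t = 1: p = 0.27700 + (-0.09637) = 0.18063
t = 2: p = 0.18063 + (-0.03938) = 0.14126
t = 3: p = 0.14126 + (-0.02329) = 0.11796
t = 4: p = 0.11796 + (-0.01575) = 0.10221

0.1022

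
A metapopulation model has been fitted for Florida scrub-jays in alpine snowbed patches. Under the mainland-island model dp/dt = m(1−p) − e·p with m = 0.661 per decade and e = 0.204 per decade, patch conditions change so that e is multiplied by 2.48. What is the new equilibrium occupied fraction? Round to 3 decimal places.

0.566

Before: p* = 0.661/(0.661+0.204) = 0.7642.
After: m = 0.661, e = 0.50592; p* = 0.661/1.1669 = 0.5664.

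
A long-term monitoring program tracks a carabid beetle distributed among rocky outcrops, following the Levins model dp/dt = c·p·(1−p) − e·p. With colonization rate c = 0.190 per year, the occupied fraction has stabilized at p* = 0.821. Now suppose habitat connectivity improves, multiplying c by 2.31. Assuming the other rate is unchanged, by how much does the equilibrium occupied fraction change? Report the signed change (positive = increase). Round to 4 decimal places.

0.1015

Balance c(1−p*) = e gives e = 0.190×(1 − 0.82100) = 0.03401.
New p* = 1 − e/c = 1 − 0.03401/0.43890 = 0.92251.
Δp* = 0.92251 − 0.82100 = +0.10151.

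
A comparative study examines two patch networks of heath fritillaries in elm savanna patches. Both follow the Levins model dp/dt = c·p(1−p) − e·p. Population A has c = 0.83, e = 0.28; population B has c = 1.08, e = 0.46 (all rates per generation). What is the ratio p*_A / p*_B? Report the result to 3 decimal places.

1.154

A: p*_A = 1 − 0.28/0.83 = 0.6627.
B: p*_B = 1 − 0.46/1.08 = 0.5741.
p*_A / p*_B = 0.6627/0.5741 = 1.1543.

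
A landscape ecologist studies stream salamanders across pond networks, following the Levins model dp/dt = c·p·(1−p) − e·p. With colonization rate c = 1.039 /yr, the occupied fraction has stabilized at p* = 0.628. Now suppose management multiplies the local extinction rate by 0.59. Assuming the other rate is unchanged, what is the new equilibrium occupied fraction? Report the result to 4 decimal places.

Balance c(1−p*) = e gives e = 1.039×(1 − 0.62800) = 0.38651.
New p* = 1 − e/c = 1 − 0.22804/1.03900 = 0.78052.

0.7805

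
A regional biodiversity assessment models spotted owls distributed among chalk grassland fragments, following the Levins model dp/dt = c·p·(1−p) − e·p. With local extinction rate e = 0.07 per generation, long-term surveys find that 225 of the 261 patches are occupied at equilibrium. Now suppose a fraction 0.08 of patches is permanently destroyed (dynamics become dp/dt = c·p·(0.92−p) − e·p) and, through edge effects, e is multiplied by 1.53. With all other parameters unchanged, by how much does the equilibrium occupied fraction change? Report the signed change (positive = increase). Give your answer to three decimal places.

Observed p* = 225/261 = 0.86207.
Balance c(1−p*) = e gives c = e/(1 − 0.86207) = 0.07/0.13793 = 0.50750.
New p* = 0.92 − e/c = 0.92 − 0.10710/0.50750 = 0.70897.
Δp* = 0.70897 − 0.86207 = -0.15310.

-0.153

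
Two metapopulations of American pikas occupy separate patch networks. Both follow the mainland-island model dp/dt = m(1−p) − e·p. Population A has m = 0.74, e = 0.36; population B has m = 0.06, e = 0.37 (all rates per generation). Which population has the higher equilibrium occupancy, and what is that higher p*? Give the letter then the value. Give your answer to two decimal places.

A: p*_A = m/(m+e) = 0.74/1.1000 = 0.6727.
B: p*_B = 0.06/0.4300 = 0.1395.
A is higher at 0.6727.

A, 0.67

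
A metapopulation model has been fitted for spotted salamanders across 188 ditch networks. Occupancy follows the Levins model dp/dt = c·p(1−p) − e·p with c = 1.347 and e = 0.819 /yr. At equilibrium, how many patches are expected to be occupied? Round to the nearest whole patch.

p* = 1 − e/c = 1 − 0.819/1.347 = 0.3920.
Expected occupied patches = N × p* = 188 × 0.3920 = 73.69 ≈ 74.

74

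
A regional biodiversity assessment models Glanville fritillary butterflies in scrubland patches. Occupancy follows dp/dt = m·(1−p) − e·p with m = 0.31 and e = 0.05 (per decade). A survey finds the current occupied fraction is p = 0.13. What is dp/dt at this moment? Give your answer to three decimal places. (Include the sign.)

0.263

Colonization term: m·(1−p) = 0.31×0.8700 = 0.26970.
Extinction term: e·p = 0.00650.
dp/dt = 0.26970 − 0.00650 = 0.26320.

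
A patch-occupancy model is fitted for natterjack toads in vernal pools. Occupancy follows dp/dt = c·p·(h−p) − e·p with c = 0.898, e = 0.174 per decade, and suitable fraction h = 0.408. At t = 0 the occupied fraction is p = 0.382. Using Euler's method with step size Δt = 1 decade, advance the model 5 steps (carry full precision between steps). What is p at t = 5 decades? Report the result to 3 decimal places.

Update rule: p ← p + [c·p·(h−p) − e·p]·Δt with Δt = 1.
step 1: Δp = -0.05755, p = 0.32445
step 2: Δp = -0.03211, p = 0.29234
step 3: Δp = -0.02050, p = 0.27184
step 4: Δp = -0.01406, p = 0.25777
step 5: Δp = -0.01008, p = 0.24770

0.248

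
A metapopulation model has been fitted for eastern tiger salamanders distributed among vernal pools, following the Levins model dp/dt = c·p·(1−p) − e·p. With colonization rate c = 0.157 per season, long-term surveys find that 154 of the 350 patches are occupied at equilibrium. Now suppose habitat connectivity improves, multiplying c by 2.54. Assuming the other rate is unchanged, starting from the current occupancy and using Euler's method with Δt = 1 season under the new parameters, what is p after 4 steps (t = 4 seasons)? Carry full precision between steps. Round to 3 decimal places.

0.647

Observed p* = 154/350 = 0.44000.
Balance c(1−p*) = e gives e = 0.157×(1 − 0.44000) = 0.08792.
Starting from p₀ = 0.44000; update p ← p + (dp/dt)·Δt with the new parameters.
p: 0.44000 → 0.49957  (Δp = +0.05957)
p: 0.49957 → 0.55535  (Δp = +0.05577)
p: 0.55535 → 0.60499  (Δp = +0.04965)
p: 0.60499 → 0.64710  (Δp = +0.04211)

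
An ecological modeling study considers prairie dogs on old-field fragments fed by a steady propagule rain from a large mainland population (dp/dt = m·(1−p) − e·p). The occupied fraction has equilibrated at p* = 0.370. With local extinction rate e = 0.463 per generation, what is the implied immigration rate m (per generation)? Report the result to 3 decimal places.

0.272

At equilibrium m(1−p*) = e·p*, so m = e·p*/(1−p*).
m = 0.463 × 0.370 / 0.6300 = 0.1713/0.6300 = 0.2719.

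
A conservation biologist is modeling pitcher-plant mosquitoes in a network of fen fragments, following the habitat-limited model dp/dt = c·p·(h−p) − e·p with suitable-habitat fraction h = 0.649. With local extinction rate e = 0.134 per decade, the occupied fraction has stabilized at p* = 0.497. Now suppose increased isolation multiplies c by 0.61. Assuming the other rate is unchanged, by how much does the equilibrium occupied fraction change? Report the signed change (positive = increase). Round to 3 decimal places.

Balance c(h−p*) = e gives c = e/(0.649 − 0.49700) = 0.134/0.15200 = 0.88158.
New p* = 0.649 − e/c = 0.649 − 0.13400/0.53776 = 0.39982.
Δp* = 0.39982 − 0.49700 = -0.09718.

-0.097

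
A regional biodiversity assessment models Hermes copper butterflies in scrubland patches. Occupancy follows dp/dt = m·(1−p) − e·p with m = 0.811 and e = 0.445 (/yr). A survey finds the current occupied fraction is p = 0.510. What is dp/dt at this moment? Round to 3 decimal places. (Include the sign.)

Colonization term: m·(1−p) = 0.811×0.4900 = 0.39739.
Extinction term: e·p = 0.22695.
dp/dt = 0.39739 − 0.22695 = 0.17044.

0.170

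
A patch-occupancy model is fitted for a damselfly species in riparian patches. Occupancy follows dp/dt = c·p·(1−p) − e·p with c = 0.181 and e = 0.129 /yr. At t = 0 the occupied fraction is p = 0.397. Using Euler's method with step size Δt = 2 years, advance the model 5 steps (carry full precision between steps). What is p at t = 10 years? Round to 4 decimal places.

0.3407

Update rule: p ← p + [c·p·(1−p) − e·p]·Δt with Δt = 2.
p: 0.39700 → 0.38123  (Δp = -0.01577)
p: 0.38123 → 0.36827  (Δp = -0.01296)
p: 0.36827 → 0.35747  (Δp = -0.01080)
p: 0.35747 → 0.34839  (Δp = -0.00908)
p: 0.34839 → 0.34069  (Δp = -0.00771)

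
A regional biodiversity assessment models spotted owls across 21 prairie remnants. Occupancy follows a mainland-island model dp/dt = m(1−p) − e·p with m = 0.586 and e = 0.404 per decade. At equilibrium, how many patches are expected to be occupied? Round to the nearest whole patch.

12

p* = m/(m+e) = 0.586/0.9900 = 0.5919.
Expected occupied patches = N × p* = 21 × 0.5919 = 12.43 ≈ 12.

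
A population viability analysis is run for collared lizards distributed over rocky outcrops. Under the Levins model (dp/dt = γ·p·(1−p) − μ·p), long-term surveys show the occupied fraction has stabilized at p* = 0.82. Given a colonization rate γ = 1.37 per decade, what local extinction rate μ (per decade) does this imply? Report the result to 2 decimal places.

At equilibrium γ(1−p*) = μ.
μ = 1.37 × (1 − 0.82) = 1.37 × 0.1800 = 0.2466.

0.25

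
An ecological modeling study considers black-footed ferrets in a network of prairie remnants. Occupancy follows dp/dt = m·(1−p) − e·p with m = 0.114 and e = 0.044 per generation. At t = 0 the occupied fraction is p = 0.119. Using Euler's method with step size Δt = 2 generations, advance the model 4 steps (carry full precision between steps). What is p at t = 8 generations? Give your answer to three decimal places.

0.590

Update rule: p ← p + [m·(1−p) − e·p]·Δt with Δt = 2.
p: 0.11900 → 0.30940  (Δp = +0.19040)
p: 0.30940 → 0.43963  (Δp = +0.13023)
p: 0.43963 → 0.52870  (Δp = +0.08908)
p: 0.52870 → 0.58963  (Δp = +0.06093)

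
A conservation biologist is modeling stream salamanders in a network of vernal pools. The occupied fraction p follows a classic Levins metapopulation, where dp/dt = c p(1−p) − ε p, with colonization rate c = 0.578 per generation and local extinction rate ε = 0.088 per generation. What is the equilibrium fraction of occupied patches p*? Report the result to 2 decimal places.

Setting dp/dt = 0 and dividing through by p* gives c·(1−p*) = ε.
So p* = 1 − ε/c = 1 − 0.088/0.578 = 1 − 0.1522 = 0.8478.

0.85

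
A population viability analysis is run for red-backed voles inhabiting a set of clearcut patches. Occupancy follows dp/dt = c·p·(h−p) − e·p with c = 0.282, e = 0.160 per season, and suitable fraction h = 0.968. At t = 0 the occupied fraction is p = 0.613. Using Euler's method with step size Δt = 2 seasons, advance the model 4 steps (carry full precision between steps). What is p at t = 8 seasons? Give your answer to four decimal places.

0.4517

Update rule: p ← p + [c·p·(h−p) − e·p]·Δt with Δt = 2.
step 1: Δp = -0.07343, p = 0.53957
step 2: Δp = -0.04229, p = 0.49729
step 3: Δp = -0.02711, p = 0.47018
step 4: Δp = -0.01844, p = 0.45173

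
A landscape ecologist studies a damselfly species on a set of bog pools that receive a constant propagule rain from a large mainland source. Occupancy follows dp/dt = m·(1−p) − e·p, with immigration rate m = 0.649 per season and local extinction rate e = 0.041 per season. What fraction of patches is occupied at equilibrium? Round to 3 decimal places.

At equilibrium the propagule rain into empty patches balances local extinction: m(1−p*) = e·p*.
p* = m/(m+e) = 0.649/(0.649+0.041) = 0.649/0.6900 = 0.9406.

0.941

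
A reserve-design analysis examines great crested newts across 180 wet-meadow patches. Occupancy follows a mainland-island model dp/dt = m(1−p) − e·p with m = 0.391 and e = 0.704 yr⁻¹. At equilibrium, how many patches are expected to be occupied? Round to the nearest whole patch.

p* = m/(m+e) = 0.391/1.0950 = 0.3571.
Expected occupied patches = N × p* = 180 × 0.3571 = 64.27 ≈ 64.

64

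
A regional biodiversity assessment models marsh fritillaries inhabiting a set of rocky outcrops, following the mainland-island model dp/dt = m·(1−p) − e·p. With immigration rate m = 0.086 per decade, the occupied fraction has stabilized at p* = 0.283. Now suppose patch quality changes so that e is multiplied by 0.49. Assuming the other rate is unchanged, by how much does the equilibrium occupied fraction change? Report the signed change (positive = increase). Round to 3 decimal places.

0.163

Balance m(1−p*) = e·p* gives e = m(1−p*)/p* = 0.086×0.71700/0.28300 = 0.21789.
New p* = m/(m+e) = 0.08600/(0.08600+0.10677) = 0.44613.
Δp* = 0.44613 − 0.28300 = +0.16313.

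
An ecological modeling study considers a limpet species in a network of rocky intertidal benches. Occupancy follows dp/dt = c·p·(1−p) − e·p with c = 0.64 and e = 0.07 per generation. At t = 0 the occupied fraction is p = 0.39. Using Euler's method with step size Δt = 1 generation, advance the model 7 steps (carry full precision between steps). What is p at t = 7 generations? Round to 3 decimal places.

0.883

Update rule: p ← p + [c·p·(1−p) − e·p]·Δt with Δt = 1.
step 1: Δp = +0.12496, p = 0.51496
step 2: Δp = +0.12381, p = 0.63877
step 3: Δp = +0.10296, p = 0.74173
step 4: Δp = +0.07068, p = 0.81241
step 5: Δp = +0.04067, p = 0.85308
step 6: Δp = +0.02050, p = 0.87358
step 7: Δp = +0.00953, p = 0.88311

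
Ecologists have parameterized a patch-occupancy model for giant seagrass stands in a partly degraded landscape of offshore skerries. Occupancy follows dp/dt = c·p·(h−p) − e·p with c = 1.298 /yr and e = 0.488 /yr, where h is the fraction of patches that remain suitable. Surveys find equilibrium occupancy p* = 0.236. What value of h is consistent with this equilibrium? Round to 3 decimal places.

0.612

At equilibrium c(h−p*) = e, so h = p* + e/c.
h = 0.236 + 0.488/1.298 = 0.236 + 0.3760 = 0.6120.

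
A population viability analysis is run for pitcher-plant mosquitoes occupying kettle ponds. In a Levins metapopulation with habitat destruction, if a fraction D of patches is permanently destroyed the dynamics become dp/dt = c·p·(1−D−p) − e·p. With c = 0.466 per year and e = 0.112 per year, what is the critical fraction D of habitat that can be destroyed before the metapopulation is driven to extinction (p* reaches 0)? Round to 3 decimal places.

0.760

The nontrivial equilibrium is p* = (1−D) − e/c; extinction occurs when this hits zero.
So D_crit = 1 − e/c = 1 − 0.112/0.466 = 1 − 0.2403 = 0.7597.
This equals the undisturbed p*, a classic result of Lande's extension.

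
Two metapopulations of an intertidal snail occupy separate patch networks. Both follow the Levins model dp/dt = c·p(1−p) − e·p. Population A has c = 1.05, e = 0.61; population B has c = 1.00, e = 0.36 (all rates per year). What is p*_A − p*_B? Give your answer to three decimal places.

A: p*_A = 1 − 0.61/1.05 = 0.4190.
B: p*_B = 1 − 0.36/1.00 = 0.6400.
p*_A − p*_B = 0.4190 − 0.6400 = -0.2210.

-0.221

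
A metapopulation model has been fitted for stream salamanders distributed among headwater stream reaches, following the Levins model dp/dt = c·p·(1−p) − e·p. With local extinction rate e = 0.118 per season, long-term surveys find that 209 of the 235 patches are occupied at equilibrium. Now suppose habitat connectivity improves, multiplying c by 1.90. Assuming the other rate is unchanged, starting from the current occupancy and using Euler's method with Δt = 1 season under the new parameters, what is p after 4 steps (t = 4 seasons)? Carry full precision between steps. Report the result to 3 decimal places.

0.908

Observed p* = 209/235 = 0.88936.
Balance c(1−p*) = e gives c = e/(1 − 0.88936) = 0.118/0.11064 = 1.06654.
Starting from p₀ = 0.88936; update p ← p + (dp/dt)·Δt with the new parameters.
p: 0.88936 → 0.98381  (Δp = +0.09445)
p: 0.98381 → 0.89999  (Δp = -0.08382)
p: 0.89999 → 0.97618  (Δp = +0.07619)
p: 0.97618 → 0.90811  (Δp = -0.06807)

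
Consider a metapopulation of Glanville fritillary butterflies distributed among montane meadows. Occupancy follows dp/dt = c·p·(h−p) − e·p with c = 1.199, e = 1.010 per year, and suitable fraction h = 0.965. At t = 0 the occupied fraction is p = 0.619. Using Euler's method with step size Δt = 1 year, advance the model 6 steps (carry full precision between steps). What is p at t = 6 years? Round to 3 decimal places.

Update rule: p ← p + [c·p·(h−p) − e·p]·Δt with Δt = 1.
  1  |  dp/dt·Δt = -0.368395  |  p_1 = 0.250605
  2  |  dp/dt·Δt = -0.038453  |  p_2 = 0.212152
  3  |  dp/dt·Δt = -0.022771  |  p_3 = 0.189381
  4  |  dp/dt·Δt = -0.015157  |  p_4 = 0.174224
  5  |  dp/dt·Δt = -0.010777  |  p_5 = 0.163447
  6  |  dp/dt·Δt = -0.007999  |  p_6 = 0.155448

0.155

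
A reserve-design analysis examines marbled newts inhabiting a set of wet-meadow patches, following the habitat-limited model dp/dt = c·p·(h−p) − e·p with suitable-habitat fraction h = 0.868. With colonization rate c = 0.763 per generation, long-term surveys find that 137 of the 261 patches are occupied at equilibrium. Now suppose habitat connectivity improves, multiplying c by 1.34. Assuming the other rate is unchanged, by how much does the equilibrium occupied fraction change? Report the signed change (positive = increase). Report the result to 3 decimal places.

Observed p* = 137/261 = 0.52490.
Balance c(h−p*) = e gives e = 0.763×(0.868 − 0.52490) = 0.26179.
New p* = 0.868 − e/c = 0.868 − 0.26179/1.02242 = 0.61195.
Δp* = 0.61195 − 0.52490 = +0.08705.

0.087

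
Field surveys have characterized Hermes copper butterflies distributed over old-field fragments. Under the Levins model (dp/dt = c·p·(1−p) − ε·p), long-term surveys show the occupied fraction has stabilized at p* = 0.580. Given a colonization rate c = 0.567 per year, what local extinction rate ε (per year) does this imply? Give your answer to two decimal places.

0.24

At equilibrium c(1−p*) = ε.
ε = 0.567 × (1 − 0.580) = 0.567 × 0.4200 = 0.2381.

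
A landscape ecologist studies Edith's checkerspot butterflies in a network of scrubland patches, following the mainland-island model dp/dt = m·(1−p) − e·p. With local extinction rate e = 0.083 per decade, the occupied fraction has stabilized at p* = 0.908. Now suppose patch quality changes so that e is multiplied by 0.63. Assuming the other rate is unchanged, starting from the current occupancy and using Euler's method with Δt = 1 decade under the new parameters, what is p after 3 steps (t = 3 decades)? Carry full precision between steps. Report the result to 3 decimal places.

Balance m(1−p*) = e·p* gives m = e·p*/(1−p*) = 0.083×0.90800/0.09200 = 0.81917.
Starting from p₀ = 0.90800; update p ← p + (dp/dt)·Δt with the new parameters.
t = 1: p = 0.90800 + (+0.02788) = 0.93588
t = 2: p = 0.93588 + (+0.00358) = 0.93947
t = 3: p = 0.93947 + (+0.00046) = 0.93993

0.940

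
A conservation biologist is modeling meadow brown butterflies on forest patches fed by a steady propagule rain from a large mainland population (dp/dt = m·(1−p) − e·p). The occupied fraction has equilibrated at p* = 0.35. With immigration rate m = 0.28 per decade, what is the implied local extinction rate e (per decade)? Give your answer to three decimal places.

At equilibrium m(1−p*) = e·p*, so e = m(1−p*)/p*.
e = 0.28 × 0.6500 / 0.35 = 0.5200.

0.520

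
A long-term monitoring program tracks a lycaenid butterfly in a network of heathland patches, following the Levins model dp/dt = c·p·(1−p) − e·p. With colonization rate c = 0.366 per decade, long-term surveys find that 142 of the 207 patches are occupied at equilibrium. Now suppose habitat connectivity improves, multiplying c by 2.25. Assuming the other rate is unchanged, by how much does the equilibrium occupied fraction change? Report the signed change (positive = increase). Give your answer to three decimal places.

Observed p* = 142/207 = 0.68599.
Balance c(1−p*) = e gives e = 0.366×(1 − 0.68599) = 0.11493.
New p* = 1 − e/c = 1 − 0.11493/0.82350 = 0.86044.
Δp* = 0.86044 − 0.68599 = +0.17445.

0.174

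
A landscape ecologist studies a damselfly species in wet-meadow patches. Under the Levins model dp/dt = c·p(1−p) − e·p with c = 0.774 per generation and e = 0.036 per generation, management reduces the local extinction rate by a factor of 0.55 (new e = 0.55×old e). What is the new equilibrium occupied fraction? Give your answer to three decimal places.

Before: p* = 1 − 0.036/0.774 = 0.9535.
After the change, c = 0.774, e = 0.0198, so p* = 1 − 0.0198/0.774 = 0.9744.

0.974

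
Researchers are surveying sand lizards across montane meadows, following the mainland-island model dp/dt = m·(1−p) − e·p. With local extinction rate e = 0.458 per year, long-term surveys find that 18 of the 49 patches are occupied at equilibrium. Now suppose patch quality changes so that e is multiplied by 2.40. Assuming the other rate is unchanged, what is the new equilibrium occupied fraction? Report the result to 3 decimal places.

Observed p* = 18/49 = 0.36735.
Balance m(1−p*) = e·p* gives m = e·p*/(1−p*) = 0.458×0.36735/0.63265 = 0.26594.
New p* = m/(m+e) = 0.26594/(0.26594+1.09920) = 0.19481.

0.195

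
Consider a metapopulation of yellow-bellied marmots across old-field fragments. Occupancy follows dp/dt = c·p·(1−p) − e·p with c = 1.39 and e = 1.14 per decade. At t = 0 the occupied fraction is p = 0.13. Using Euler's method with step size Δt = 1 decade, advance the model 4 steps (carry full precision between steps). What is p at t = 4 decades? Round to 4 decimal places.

0.1592

Update rule: p ← p + [c·p·(1−p) − e·p]·Δt with Δt = 1.
step 1: Δp = +0.00901, p = 0.13901
step 2: Δp = +0.00789, p = 0.14690
step 3: Δp = +0.00673, p = 0.15363
step 4: Δp = +0.00560, p = 0.15923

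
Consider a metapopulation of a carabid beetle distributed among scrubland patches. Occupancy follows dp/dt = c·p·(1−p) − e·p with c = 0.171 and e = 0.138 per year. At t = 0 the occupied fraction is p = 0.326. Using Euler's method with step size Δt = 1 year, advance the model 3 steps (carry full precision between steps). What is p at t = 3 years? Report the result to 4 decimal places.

0.3054

Update rule: p ← p + [c·p·(1−p) − e·p]·Δt with Δt = 1.
t = 1: p = 0.32600 + (-0.00742) = 0.31858
t = 2: p = 0.31858 + (-0.00684) = 0.31174
t = 3: p = 0.31174 + (-0.00633) = 0.30541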